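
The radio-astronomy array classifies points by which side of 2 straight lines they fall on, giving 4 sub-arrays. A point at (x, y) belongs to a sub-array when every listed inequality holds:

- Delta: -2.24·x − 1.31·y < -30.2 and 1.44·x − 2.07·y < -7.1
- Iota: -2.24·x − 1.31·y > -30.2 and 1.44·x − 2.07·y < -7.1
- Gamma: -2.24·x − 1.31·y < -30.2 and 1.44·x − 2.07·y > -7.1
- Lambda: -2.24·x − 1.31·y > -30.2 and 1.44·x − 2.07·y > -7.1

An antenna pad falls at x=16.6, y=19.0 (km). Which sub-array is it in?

Delta

-2.24·16.6 − 1.31·19.0 = -62.074, which is < -30.2
1.44·16.6 − 2.07·19.0 = -15.426, which is < -7.1
This sign pattern matches Delta.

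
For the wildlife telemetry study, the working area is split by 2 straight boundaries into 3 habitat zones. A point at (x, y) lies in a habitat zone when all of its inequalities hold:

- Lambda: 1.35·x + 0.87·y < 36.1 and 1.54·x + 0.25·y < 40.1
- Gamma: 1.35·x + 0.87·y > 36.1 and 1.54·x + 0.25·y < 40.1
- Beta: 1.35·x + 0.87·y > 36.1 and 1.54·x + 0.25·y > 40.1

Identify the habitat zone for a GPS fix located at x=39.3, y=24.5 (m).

Beta

1.35·39.3 + 0.87·24.5 = 74.370, which is > 36.1
1.54·39.3 + 0.25·24.5 = 66.647, which is > 40.1
This sign pattern matches Beta.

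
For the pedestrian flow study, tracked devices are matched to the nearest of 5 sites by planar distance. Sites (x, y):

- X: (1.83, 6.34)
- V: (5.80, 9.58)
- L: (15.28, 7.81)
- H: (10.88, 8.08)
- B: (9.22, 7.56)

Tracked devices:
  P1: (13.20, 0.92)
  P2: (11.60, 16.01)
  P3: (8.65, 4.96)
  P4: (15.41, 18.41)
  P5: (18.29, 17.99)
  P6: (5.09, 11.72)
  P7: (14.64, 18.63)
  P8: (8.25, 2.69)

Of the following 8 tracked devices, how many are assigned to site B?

2

P1 → L
P2 → H
P3 → B
P4 → L
P5 → L
P6 → V
P7 → L
P8 → B
2 of the 8 go to B.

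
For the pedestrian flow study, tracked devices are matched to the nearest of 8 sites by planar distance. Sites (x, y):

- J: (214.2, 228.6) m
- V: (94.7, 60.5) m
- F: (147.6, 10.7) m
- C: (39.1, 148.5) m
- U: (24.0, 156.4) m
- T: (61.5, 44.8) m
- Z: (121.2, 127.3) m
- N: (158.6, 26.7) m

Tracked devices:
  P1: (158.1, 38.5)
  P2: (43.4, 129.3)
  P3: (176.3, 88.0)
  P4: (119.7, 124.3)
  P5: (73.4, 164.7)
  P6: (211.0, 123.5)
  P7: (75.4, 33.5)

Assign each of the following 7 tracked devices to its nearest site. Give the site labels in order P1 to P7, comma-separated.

N, C, N, Z, C, Z, T

P1 → N (d²=139.49)
P2 → C (d²=387.13)
P3 → N (d²=4070.98)
P4 → Z (d²=11.25)
P5 → C (d²=1438.93)
P6 → Z (d²=8078.48)
P7 → T (d²=320.90)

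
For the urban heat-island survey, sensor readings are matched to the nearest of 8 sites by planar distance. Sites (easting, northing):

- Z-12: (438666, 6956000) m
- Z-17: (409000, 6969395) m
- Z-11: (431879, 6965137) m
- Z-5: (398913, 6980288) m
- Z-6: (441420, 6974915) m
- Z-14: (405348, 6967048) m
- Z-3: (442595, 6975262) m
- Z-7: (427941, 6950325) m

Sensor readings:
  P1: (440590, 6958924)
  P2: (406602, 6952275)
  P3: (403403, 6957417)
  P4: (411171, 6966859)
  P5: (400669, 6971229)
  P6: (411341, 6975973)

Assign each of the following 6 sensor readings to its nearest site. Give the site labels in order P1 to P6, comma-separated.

Z-12, Z-14, Z-14, Z-17, Z-14, Z-17

P1 → Z-12 (d²=12251552.00)
P2 → Z-14 (d²=219814045.00)
P3 → Z-14 (d²=96539186.00)
P4 → Z-17 (d²=11144537.00)
P5 → Z-14 (d²=39373802.00)
P6 → Z-17 (d²=48750365.00)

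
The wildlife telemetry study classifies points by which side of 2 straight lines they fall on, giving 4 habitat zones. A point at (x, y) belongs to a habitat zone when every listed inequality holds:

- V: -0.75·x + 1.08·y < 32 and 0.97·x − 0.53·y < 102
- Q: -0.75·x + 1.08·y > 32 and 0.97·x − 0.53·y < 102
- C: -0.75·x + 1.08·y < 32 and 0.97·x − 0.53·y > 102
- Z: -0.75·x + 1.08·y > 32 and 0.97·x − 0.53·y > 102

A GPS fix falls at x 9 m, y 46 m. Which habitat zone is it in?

-0.75·9 + 1.08·46 = 42.930, which is > 32
0.97·9 − 0.53·46 = -15.650, which is < 102
This sign pattern matches Q.

Q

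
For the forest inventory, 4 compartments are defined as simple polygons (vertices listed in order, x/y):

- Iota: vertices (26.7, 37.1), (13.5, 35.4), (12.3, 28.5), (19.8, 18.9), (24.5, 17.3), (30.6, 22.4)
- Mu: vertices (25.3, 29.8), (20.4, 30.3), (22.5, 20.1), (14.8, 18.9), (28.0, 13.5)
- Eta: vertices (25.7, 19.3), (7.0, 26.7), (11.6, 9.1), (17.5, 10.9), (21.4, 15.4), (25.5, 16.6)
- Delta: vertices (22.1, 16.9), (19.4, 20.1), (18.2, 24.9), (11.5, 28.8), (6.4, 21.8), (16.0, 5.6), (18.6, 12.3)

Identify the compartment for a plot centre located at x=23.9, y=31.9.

Cast a ray rightward from (23.9, 31.9). For each polygon, the edges (by vertex number in listed order) whose endpoints lie on opposite sides of y = 31.9, where each meets that height, and whether that is right or left of the point:
Iota: 2–3 at x≈12.89 (left), 6–1 at x≈28.08 (right) → 1 crossing.
Mu: no edge straddles that height → 0 crossings.
Eta: no edge straddles that height → 0 crossings.
Delta: no edge straddles that height → 0 crossings.
Only Iota has an odd count, so the point is inside Iota.

Iota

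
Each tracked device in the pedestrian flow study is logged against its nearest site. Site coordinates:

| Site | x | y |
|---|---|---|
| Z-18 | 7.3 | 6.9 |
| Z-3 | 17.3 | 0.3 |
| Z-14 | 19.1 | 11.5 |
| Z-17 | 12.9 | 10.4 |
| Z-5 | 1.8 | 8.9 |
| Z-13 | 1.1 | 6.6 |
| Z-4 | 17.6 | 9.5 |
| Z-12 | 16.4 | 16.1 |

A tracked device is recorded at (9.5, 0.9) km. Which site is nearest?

Squared distances to each site:
Z-18: 40.840; Z-3: 61.200; Z-14: 204.520; Z-17: 101.810; Z-5: 123.290; Z-13: 103.050; Z-4: 139.570; Z-12: 278.650.
Minimum at Z-18.

Z-18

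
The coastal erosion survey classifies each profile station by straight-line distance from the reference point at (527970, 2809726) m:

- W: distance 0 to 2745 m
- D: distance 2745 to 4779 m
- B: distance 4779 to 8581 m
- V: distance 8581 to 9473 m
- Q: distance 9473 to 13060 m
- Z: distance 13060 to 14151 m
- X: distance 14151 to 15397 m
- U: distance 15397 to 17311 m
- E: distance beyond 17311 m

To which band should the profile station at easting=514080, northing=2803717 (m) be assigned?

X

Distance = √((514080−527970)² + (2803717−2809726)²) = √(192932100.000 + 36108081.000) = 15134.074 m.
14151 ≤ 15134.074 < 15397 → X.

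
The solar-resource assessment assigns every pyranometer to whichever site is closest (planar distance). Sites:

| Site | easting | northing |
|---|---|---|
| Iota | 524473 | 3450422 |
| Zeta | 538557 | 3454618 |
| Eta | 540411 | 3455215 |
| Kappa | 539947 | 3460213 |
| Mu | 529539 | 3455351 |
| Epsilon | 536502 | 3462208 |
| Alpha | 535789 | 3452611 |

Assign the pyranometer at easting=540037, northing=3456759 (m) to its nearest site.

Squared distances to each site:
Iota: 282395665.000; Zeta: 6774281.000; Eta: 2523812.000; Kappa: 11938216.000; Mu: 112190468.000; Epsilon: 42187826.000; Alpha: 35251408.000.
Minimum at Eta.

Eta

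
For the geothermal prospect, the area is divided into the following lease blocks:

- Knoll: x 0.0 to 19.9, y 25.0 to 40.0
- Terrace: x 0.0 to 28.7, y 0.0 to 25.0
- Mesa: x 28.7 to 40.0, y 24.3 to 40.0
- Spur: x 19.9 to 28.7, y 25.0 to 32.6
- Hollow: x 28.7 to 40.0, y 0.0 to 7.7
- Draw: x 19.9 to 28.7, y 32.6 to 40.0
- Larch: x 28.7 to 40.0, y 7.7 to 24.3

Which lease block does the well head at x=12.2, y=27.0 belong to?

Knoll

The point has x = 12.2 and y = 27.0.
Only Knoll satisfies 0.0 ≤ x ≤ 19.9 and 25.0 ≤ y ≤ 40.0.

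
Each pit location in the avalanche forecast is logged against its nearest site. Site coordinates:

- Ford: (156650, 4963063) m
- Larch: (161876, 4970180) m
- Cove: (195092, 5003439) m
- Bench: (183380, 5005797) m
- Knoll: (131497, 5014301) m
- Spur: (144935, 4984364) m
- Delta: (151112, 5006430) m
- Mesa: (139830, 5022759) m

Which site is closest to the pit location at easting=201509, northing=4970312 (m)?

Squared distances to each site:
Ford: 2064877882.000; Larch: 1570792113.000; Cove: 1138576018.000; Bench: 1587845866.000; Knoll: 6836712265.000; Spur: 3398076180.000; Delta: 3844367533.000; Mesa: 6554986850.000.
Minimum at Cove.

Cove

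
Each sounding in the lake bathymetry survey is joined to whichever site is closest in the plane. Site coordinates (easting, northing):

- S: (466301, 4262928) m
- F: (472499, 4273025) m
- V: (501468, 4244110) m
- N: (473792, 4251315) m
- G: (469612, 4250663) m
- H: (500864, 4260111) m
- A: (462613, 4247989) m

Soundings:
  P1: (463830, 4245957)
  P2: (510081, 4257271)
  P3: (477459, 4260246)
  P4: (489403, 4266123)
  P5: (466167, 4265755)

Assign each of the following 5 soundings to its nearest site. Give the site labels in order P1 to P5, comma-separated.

A, H, N, H, S

P1 → A (d²=5610113.00)
P2 → H (d²=93018689.00)
P3 → N (d²=93209650.00)
P4 → H (d²=167498665.00)
P5 → S (d²=8009885.00)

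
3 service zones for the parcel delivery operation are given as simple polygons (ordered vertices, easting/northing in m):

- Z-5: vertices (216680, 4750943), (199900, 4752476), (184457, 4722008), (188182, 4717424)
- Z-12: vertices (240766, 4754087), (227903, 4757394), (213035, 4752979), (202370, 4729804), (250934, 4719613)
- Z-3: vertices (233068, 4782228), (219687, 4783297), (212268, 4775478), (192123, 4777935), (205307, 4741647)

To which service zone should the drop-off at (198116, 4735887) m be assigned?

Z-5

Cast a ray rightward from (198116, 4735887). For each polygon, the edges (by vertex number in listed order) whose endpoints lie on opposite sides of northing = 4735887, where each meets that height, and whether that is right or left of the point:
Z-5: 2–3 at easting≈191491.7 (left), 4–1 at easting≈203879.3 (right) → 1 crossing.
Z-12: 3–4 at easting≈205169.4 (right), 5–1 at easting≈246134.0 (right) → 2 crossings.
Z-3: no edge straddles that height → 0 crossings.
Only Z-5 has an odd count, so the point is inside Z-5.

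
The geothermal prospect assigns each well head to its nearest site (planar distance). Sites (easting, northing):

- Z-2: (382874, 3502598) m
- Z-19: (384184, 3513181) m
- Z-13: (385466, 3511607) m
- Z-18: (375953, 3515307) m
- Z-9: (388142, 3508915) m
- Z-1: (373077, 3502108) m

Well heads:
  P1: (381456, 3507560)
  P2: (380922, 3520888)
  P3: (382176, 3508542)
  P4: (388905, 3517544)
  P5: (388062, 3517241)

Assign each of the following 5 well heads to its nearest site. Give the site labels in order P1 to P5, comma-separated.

Z-2, Z-18, Z-13, Z-19, Z-19

P1 → Z-2 (d²=26632168.00)
P2 → Z-18 (d²=55838522.00)
P3 → Z-13 (d²=20218325.00)
P4 → Z-19 (d²=41323610.00)
P5 → Z-19 (d²=31522484.00)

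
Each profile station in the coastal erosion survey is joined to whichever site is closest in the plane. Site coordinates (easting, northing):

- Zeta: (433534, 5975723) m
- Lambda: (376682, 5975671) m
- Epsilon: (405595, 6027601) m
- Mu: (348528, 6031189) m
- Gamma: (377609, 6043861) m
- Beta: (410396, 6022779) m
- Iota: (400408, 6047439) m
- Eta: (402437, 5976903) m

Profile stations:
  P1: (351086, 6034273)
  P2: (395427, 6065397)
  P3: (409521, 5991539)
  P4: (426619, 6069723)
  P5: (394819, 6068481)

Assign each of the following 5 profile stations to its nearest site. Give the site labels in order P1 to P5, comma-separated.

Mu, Iota, Eta, Iota, Iota

P1 → Mu (d²=16054420.00)
P2 → Iota (d²=347300125.00)
P3 → Eta (d²=264395552.00)
P4 → Iota (d²=1183593177.00)
P5 → Iota (d²=474002685.00)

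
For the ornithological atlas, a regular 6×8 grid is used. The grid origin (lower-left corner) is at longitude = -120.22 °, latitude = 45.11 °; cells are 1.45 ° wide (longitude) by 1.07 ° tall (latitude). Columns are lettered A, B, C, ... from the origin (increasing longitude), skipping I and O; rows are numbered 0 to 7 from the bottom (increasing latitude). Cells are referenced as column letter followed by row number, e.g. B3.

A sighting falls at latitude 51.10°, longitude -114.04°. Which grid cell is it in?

E5

Column index: ⌊(-114.04 − -120.22) / 1.45⌋ = ⌊4.262⌋ = 4 → column E
Row offset from origin: ⌊(51.10 − 45.11) / 1.07⌋ = ⌊5.598⌋ = 5 → row 5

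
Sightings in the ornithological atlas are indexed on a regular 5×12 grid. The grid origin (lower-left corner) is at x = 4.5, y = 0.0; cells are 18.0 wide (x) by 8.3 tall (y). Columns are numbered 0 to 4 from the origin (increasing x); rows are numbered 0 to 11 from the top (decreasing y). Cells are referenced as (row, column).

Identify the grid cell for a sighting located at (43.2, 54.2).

(5, 2)

Column index: ⌊(43.2 − 4.5) / 18.0⌋ = ⌊2.150⌋ = 2
Row offset from origin: ⌊(54.2 − 0.0) / 8.3⌋ = ⌊6.530⌋ = 6 → row 5 (counted from top)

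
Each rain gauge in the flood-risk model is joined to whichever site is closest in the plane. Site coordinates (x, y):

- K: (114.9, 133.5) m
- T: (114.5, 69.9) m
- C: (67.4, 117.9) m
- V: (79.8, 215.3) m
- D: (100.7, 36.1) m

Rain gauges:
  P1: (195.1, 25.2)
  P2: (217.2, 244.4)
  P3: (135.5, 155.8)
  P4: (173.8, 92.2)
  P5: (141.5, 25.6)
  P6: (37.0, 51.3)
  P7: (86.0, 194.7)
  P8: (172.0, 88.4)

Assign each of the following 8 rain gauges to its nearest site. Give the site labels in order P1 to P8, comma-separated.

P1 → T (d²=8494.45)
P2 → V (d²=19725.57)
P3 → K (d²=921.65)
P4 → T (d²=4013.78)
P5 → D (d²=1774.89)
P6 → D (d²=4288.73)
P7 → V (d²=462.80)
P8 → T (d²=3648.50)

T, V, K, T, D, D, V, T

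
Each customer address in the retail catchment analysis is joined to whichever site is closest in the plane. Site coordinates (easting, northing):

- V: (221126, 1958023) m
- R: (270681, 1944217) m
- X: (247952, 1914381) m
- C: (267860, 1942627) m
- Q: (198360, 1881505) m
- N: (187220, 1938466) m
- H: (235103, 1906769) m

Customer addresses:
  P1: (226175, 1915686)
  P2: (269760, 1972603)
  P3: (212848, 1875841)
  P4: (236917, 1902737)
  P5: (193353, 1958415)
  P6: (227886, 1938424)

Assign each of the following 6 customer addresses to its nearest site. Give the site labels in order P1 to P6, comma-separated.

H, R, Q, H, N, V

P1 → H (d²=159222073.00)
P2 → R (d²=806613237.00)
P3 → Q (d²=241983040.00)
P4 → H (d²=19547620.00)
P5 → N (d²=435576290.00)
P6 → V (d²=429818401.00)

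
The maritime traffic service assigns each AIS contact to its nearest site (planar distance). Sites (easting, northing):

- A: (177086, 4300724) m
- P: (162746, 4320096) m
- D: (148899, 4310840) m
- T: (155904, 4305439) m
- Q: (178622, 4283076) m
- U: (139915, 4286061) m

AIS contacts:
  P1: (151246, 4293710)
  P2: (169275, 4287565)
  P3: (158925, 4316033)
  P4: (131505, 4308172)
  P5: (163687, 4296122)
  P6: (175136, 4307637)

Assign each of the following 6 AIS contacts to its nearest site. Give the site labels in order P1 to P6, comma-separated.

P1 → T (d²=159266405.00)
P2 → Q (d²=107517530.00)
P3 → P (d²=31108010.00)
P4 → D (d²=309669460.00)
P5 → T (d²=147381578.00)
P6 → A (d²=51592069.00)

T, Q, P, D, T, A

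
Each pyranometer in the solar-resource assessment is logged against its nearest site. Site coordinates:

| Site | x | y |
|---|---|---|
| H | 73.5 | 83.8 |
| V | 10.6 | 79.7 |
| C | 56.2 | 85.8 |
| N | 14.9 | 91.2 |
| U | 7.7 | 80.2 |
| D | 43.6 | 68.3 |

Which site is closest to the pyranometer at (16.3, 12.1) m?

D

Squared distances to each site:
H: 8412.730; V: 4602.250; C: 7023.700; N: 6258.770; U: 4711.570; D: 3903.730.
Minimum at D.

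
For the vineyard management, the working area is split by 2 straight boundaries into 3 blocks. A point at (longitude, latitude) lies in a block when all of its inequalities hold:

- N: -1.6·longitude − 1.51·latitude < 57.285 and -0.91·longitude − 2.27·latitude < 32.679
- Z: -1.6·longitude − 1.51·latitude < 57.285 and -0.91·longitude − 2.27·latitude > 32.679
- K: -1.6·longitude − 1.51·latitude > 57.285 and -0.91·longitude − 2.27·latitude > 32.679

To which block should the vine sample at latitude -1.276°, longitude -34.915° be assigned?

-1.6·-34.915 − 1.51·-1.276 = 57.791, which is > 57.285
-0.91·-34.915 − 2.27·-1.276 = 34.669, which is > 32.679
This sign pattern matches K.

K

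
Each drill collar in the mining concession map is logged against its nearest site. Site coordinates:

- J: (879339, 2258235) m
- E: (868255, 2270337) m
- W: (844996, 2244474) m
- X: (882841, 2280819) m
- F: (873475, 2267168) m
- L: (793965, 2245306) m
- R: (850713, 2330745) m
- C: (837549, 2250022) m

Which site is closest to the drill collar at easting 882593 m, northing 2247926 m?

Squared distances to each site:
J: 116863997.000; E: 707831165.000; W: 1425450713.000; X: 1082010953.000; F: 453392488.000; L: 7861786784.000; R: 7875321161.000; C: 2033355152.000.
Minimum at J.

J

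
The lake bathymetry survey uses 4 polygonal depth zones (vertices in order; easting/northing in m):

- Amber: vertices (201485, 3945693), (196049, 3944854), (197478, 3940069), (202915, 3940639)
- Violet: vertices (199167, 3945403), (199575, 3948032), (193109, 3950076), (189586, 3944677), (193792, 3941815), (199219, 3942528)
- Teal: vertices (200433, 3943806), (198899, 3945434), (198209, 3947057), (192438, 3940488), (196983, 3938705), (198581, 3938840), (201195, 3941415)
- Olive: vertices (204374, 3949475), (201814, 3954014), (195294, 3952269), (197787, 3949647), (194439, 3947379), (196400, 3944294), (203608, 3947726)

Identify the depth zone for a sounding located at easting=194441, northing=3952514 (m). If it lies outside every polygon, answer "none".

none

Cast a ray rightward from (194441, 3952514). For each polygon, the edges (by vertex number in listed order) whose endpoints lie on opposite sides of northing = 3952514, where each meets that height, and whether that is right or left of the point:
Amber: no edge straddles that height → 0 crossings.
Violet: no edge straddles that height → 0 crossings.
Teal: no edge straddles that height → 0 crossings.
Olive: 1–2 at easting≈202660.0 (right), 2–3 at easting≈196209.4 (right) → 2 crossings.
All counts are even, so the point lies outside every listed polygon.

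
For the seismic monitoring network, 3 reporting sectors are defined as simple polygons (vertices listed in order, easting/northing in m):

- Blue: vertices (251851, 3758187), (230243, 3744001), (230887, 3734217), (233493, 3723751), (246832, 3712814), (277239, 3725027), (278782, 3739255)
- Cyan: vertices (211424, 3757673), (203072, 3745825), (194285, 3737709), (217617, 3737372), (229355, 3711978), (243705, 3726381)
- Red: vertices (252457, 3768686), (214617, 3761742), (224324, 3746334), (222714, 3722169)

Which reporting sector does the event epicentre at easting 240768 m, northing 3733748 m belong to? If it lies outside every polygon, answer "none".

Cast a ray rightward from (240768, 3733748). For each polygon, the edges (by vertex number in listed order) whose endpoints lie on opposite sides of northing = 3733748, where each meets that height, and whether that is right or left of the point:
Blue: 3–4 at easting≈231003.8 (left), 6–7 at easting≈278184.8 (right) → 1 crossing.
Cyan: 4–5 at easting≈219292.1 (left), 6–1 at easting≈236105.2 (left) → 0 crossings.
Red: 3–4 at easting≈223485.5 (left), 4–1 at easting≈230117.6 (left) → 0 crossings.
Only Blue has an odd count, so the point is inside Blue.

Blue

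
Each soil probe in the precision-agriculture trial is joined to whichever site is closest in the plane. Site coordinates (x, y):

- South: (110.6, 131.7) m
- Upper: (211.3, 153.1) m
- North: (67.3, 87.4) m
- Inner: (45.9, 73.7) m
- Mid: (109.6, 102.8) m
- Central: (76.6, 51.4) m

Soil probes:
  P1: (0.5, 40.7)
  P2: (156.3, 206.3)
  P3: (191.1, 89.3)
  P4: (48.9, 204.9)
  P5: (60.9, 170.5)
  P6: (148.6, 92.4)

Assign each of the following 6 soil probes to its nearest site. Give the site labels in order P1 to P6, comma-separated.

P1 → Inner (d²=3150.16)
P2 → Upper (d²=5855.24)
P3 → Upper (d²=4478.48)
P4 → South (d²=9165.13)
P5 → South (d²=3975.53)
P6 → Mid (d²=1629.16)

Inner, Upper, Upper, South, South, Mid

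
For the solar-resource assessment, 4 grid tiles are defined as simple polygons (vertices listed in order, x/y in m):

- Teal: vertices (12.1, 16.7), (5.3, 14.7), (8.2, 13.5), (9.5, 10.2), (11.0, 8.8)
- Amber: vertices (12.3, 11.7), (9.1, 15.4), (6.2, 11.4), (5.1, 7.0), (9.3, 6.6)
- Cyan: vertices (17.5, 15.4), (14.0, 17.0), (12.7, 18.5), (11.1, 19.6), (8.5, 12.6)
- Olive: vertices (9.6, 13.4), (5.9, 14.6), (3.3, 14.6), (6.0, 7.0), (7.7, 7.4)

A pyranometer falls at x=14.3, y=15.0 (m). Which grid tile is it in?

Cast a ray rightward from (14.3, 15.0). For each polygon, the edges (by vertex number in listed order) whose endpoints lie on opposite sides of y = 15.0, where each meets that height, and whether that is right or left of the point:
Teal: 1–2 at x≈6.32 (left), 5–1 at x≈11.86 (left) → 0 crossings.
Amber: 1–2 at x≈9.45 (left), 2–3 at x≈8.81 (left) → 0 crossings.
Cyan: 4–5 at x≈9.39 (left), 5–1 at x≈16.21 (right) → 1 crossing.
Olive: no edge straddles that height → 0 crossings.
Only Cyan has an odd count, so the point is inside Cyan.

Cyan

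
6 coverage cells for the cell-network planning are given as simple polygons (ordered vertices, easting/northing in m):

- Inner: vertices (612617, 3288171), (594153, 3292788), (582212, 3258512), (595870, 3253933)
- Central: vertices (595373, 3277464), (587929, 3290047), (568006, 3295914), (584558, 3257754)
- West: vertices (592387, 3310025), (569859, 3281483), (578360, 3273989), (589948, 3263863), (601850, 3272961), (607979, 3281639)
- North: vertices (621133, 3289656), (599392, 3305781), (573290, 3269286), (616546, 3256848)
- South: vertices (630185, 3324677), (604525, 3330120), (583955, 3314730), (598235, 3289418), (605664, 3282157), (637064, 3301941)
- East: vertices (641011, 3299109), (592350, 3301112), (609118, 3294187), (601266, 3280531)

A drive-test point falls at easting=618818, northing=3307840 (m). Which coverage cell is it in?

Cast a ray rightward from (618818, 3307840). For each polygon, the edges (by vertex number in listed order) whose endpoints lie on opposite sides of northing = 3307840, where each meets that height, and whether that is right or left of the point:
Inner: no edge straddles that height → 0 crossings.
Central: no edge straddles that height → 0 crossings.
West: 1–2 at easting≈590662.4 (left), 6–1 at easting≈593587.2 (left) → 0 crossings.
North: no edge straddles that height → 0 crossings.
South: 3–4 at easting≈587842.1 (left), 6–1 at easting≈635279.2 (right) → 1 crossing.
East: no edge straddles that height → 0 crossings.
Only South has an odd count, so the point is inside South.

South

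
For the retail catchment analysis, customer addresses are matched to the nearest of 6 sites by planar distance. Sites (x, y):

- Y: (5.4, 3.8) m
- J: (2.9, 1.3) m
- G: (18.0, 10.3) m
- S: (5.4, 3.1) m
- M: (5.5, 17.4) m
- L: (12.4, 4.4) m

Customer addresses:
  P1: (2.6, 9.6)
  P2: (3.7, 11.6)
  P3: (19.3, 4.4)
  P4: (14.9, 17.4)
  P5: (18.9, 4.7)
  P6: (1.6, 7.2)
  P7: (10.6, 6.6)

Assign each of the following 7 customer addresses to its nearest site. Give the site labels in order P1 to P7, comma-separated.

P1 → Y (d²=41.48)
P2 → M (d²=36.88)
P3 → G (d²=36.50)
P4 → G (d²=60.02)
P5 → G (d²=32.17)
P6 → Y (d²=26.00)
P7 → L (d²=8.08)

Y, M, G, G, G, Y, L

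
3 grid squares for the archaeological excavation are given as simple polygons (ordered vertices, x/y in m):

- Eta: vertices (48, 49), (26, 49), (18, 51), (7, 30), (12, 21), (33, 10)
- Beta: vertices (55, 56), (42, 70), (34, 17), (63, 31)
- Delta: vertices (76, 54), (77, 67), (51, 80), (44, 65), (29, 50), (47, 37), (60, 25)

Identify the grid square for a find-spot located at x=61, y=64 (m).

Delta

Cast a ray rightward from (61, 64). For each polygon, the edges (by vertex number in listed order) whose endpoints lie on opposite sides of y = 64, where each meets that height, and whether that is right or left of the point:
Eta: no edge straddles that height → 0 crossings.
Beta: 1–2 at x≈47.6 (left), 2–3 at x≈41.1 (left) → 0 crossings.
Delta: 1–2 at x≈76.8 (right), 4–5 at x≈43.0 (left) → 1 crossing.
Only Delta has an odd count, so the point is inside Delta.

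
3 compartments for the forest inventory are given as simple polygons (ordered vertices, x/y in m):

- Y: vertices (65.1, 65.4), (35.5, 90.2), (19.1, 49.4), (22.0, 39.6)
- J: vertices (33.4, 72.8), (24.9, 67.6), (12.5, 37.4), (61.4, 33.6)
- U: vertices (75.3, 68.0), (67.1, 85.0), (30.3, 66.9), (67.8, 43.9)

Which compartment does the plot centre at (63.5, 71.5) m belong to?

Cast a ray rightward from (63.5, 71.5). For each polygon, the edges (by vertex number in listed order) whose endpoints lie on opposite sides of y = 71.5, where each meets that height, and whether that is right or left of the point:
Y: 1–2 at x≈57.82 (left), 2–3 at x≈27.98 (left) → 0 crossings.
J: 1–2 at x≈31.28 (left), 4–1 at x≈34.33 (left) → 0 crossings.
U: 1–2 at x≈73.61 (right), 2–3 at x≈39.65 (left) → 1 crossing.
Only U has an odd count, so the point is inside U.

U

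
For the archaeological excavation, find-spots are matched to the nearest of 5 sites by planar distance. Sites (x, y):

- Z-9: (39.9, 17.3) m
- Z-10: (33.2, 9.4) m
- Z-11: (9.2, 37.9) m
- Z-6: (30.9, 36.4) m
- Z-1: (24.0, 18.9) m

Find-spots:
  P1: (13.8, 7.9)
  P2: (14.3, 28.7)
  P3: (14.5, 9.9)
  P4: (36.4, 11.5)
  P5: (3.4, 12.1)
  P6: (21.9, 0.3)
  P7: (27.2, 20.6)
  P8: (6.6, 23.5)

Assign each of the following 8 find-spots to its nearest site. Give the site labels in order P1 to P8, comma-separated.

P1 → Z-1 (d²=225.04)
P2 → Z-11 (d²=110.65)
P3 → Z-1 (d²=171.25)
P4 → Z-10 (d²=14.65)
P5 → Z-1 (d²=470.60)
P6 → Z-10 (d²=210.50)
P7 → Z-1 (d²=13.13)
P8 → Z-11 (d²=214.12)

Z-1, Z-11, Z-1, Z-10, Z-1, Z-10, Z-1, Z-11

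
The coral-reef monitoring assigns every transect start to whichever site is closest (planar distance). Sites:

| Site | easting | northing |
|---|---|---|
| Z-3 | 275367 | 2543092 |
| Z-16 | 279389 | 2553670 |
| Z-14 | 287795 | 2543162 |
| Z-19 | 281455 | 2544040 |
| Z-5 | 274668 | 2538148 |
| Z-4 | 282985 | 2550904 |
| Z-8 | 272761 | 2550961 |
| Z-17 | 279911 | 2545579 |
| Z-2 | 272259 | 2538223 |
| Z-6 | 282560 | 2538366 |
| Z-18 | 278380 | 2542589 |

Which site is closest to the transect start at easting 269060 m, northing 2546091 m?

Squared distances to each site:
Z-3: 48772250.000; Z-16: 164129482.000; Z-14: 359579266.000; Z-19: 157842626.000; Z-5: 94540913.000; Z-4: 217070594.000; Z-8: 37414301.000; Z-17: 118006345.000; Z-2: 72139025.000; Z-6: 241925625.000; Z-18: 99126404.000.
Minimum at Z-8.

Z-8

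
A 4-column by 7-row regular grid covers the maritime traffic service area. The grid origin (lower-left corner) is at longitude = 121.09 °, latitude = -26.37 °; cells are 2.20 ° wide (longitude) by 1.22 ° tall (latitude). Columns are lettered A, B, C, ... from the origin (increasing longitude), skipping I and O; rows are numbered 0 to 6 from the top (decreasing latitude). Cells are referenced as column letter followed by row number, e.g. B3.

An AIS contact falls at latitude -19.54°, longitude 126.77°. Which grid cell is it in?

Column index: ⌊(126.77 − 121.09) / 2.20⌋ = ⌊2.582⌋ = 2 → column C
Row offset from origin: ⌊(-19.54 − -26.37) / 1.22⌋ = ⌊5.598⌋ = 5 → row 1 (counted from top)

C1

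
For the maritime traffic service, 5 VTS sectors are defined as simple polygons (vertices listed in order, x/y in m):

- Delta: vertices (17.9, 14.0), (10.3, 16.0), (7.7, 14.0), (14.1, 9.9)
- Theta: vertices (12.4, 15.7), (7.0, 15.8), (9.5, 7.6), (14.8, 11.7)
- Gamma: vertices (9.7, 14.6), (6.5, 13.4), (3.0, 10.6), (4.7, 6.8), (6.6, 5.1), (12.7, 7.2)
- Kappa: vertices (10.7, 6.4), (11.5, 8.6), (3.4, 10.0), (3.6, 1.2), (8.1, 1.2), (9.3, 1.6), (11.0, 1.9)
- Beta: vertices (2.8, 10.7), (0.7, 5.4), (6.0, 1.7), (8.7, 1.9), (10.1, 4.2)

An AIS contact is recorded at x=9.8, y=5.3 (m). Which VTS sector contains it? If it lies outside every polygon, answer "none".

Kappa

Cast a ray rightward from (9.8, 5.3). For each polygon, the edges (by vertex number in listed order) whose endpoints lie on opposite sides of y = 5.3, where each meets that height, and whether that is right or left of the point:
Delta: no edge straddles that height → 0 crossings.
Theta: no edge straddles that height → 0 crossings.
Gamma: 4–5 at x≈6.38 (left), 5–6 at x≈7.18 (left) → 0 crossings.
Kappa: 3–4 at x≈3.51 (left), 7–1 at x≈10.77 (right) → 1 crossing.
Beta: 2–3 at x≈0.84 (left), 5–1 at x≈8.86 (left) → 0 crossings.
Only Kappa has an odd count, so the point is inside Kappa.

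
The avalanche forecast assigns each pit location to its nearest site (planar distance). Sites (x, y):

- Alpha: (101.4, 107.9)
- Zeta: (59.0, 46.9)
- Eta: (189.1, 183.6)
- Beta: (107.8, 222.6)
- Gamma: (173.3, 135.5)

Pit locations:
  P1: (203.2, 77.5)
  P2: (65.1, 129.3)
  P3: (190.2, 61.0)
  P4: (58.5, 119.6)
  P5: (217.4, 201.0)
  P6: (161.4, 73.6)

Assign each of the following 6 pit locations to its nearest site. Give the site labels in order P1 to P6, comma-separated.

Gamma, Alpha, Gamma, Alpha, Eta, Gamma

P1 → Gamma (d²=4258.01)
P2 → Alpha (d²=1775.65)
P3 → Gamma (d²=5835.86)
P4 → Alpha (d²=1977.30)
P5 → Eta (d²=1103.65)
P6 → Gamma (d²=3973.22)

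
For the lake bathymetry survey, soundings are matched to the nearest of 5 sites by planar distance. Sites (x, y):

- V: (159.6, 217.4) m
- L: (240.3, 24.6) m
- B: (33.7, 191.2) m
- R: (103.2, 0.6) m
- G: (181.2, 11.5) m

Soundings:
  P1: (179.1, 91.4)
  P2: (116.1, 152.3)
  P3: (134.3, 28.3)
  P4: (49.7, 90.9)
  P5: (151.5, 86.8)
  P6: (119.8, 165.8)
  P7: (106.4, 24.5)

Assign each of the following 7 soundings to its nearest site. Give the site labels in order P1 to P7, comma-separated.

P1 → G (d²=6388.42)
P2 → V (d²=6130.26)
P3 → R (d²=1734.50)
P4 → B (d²=10316.09)
P5 → G (d²=6552.18)
P6 → V (d²=4246.60)
P7 → R (d²=581.45)

G, V, R, B, G, V, R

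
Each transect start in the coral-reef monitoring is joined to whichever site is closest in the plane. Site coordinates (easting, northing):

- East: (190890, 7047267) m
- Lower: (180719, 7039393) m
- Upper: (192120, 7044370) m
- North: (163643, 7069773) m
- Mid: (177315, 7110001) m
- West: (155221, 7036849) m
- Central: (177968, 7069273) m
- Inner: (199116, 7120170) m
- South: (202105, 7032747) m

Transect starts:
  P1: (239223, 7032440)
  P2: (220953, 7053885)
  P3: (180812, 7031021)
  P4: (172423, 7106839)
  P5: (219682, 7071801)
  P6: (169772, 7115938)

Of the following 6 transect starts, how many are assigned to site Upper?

P1 → South
P2 → South
P3 → Lower
P4 → Mid
P5 → East
P6 → Mid
0 of the 6 go to Upper.

0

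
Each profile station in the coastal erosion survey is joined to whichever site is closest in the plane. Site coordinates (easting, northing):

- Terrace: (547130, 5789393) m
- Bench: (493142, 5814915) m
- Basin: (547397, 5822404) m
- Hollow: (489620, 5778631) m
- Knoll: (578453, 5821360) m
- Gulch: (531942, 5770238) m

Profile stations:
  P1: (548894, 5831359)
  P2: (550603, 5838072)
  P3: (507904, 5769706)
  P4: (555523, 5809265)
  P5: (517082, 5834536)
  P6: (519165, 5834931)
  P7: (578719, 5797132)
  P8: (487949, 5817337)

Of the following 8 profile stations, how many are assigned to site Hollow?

1

P1 → Basin
P2 → Basin
P3 → Hollow
P4 → Basin
P5 → Bench
P6 → Basin
P7 → Knoll
P8 → Bench
1 of the 8 goes to Hollow.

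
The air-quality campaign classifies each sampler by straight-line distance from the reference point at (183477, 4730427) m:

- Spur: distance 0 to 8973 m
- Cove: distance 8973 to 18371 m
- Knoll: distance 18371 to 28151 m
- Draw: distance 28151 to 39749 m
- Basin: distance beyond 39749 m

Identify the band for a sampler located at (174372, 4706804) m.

Knoll

Distance = √((174372−183477)² + (4706804−4730427)²) = √(82901025.000 + 558046129.000) = 25316.934 m.
18371 ≤ 25316.934 < 28151 → Knoll.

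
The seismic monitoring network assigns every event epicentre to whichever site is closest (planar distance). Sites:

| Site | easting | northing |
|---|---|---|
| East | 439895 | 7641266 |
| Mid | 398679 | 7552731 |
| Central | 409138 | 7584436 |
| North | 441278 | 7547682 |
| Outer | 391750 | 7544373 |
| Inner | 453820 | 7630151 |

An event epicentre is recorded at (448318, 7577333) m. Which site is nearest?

North

Squared distances to each site:
East: 4158375418.000; Mid: 3069288725.000; Central: 1585525009.000; North: 928743401.000; Outer: 4286300224.000; Inner: 2820013128.000.
Minimum at North.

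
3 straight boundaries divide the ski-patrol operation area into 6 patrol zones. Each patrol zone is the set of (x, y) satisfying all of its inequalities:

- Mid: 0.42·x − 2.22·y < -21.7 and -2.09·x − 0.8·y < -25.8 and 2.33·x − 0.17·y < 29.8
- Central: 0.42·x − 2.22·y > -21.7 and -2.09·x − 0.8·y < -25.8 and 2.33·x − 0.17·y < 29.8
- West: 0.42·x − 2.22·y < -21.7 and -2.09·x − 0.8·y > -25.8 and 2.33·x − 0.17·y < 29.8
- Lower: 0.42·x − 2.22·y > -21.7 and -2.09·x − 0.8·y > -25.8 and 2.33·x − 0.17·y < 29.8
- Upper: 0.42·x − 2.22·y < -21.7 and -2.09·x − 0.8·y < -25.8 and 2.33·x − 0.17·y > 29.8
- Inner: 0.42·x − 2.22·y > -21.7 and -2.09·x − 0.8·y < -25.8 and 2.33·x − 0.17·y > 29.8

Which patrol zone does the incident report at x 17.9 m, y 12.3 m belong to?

0.42·17.9 − 2.22·12.3 = -19.788, which is > -21.7
-2.09·17.9 − 0.8·12.3 = -47.251, which is < -25.8
2.33·17.9 − 0.17·12.3 = 39.616, which is > 29.8
This sign pattern matches Inner.

Inner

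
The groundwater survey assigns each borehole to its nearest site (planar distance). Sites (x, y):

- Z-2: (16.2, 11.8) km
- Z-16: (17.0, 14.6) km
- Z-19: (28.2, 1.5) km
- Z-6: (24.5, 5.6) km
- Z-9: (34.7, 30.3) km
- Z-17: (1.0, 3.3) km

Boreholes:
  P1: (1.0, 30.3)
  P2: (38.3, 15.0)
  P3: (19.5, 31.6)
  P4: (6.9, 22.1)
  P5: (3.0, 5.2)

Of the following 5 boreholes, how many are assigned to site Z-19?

0

P1 → Z-16
P2 → Z-9
P3 → Z-9
P4 → Z-16
P5 → Z-17
0 of the 5 go to Z-19.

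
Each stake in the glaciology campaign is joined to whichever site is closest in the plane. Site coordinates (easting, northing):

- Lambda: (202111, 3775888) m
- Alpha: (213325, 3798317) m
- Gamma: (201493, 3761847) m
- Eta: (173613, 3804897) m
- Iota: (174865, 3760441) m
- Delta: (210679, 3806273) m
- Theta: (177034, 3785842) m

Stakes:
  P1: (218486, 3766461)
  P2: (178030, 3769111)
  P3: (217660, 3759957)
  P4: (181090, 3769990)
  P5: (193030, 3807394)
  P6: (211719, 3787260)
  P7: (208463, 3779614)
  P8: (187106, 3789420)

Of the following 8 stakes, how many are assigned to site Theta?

P1 → Gamma
P2 → Iota
P3 → Gamma
P4 → Iota
P5 → Delta
P6 → Alpha
P7 → Lambda
P8 → Theta
1 of the 8 goes to Theta.

1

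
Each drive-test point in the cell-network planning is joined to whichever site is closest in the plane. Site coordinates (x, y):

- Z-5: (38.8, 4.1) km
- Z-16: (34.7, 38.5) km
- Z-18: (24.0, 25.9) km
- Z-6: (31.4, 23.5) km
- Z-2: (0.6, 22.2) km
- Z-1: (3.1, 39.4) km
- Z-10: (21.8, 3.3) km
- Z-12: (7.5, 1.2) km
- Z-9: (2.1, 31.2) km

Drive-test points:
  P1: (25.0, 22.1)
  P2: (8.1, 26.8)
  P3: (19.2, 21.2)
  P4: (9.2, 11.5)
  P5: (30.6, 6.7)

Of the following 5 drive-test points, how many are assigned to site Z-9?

P1 → Z-18
P2 → Z-9
P3 → Z-18
P4 → Z-12
P5 → Z-5
1 of the 5 goes to Z-9.

1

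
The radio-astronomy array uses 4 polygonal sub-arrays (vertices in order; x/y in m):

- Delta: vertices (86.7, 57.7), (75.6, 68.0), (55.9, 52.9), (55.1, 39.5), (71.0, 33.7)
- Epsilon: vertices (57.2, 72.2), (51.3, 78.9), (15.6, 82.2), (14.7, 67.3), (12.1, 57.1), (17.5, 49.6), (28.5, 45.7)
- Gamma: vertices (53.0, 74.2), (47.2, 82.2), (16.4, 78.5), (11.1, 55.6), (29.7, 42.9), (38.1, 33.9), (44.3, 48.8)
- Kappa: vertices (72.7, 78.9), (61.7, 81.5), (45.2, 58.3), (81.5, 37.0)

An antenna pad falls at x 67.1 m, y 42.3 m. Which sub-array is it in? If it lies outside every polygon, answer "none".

Cast a ray rightward from (67.1, 42.3). For each polygon, the edges (by vertex number in listed order) whose endpoints lie on opposite sides of y = 42.3, where each meets that height, and whether that is right or left of the point:
Delta: 3–4 at x≈55.27 (left), 5–1 at x≈76.63 (right) → 1 crossing.
Epsilon: no edge straddles that height → 0 crossings.
Gamma: 5–6 at x≈30.26 (left), 6–7 at x≈41.60 (left) → 0 crossings.
Kappa: 3–4 at x≈72.47 (right), 4–1 at x≈80.39 (right) → 2 crossings.
Only Delta has an odd count, so the point is inside Delta.

Delta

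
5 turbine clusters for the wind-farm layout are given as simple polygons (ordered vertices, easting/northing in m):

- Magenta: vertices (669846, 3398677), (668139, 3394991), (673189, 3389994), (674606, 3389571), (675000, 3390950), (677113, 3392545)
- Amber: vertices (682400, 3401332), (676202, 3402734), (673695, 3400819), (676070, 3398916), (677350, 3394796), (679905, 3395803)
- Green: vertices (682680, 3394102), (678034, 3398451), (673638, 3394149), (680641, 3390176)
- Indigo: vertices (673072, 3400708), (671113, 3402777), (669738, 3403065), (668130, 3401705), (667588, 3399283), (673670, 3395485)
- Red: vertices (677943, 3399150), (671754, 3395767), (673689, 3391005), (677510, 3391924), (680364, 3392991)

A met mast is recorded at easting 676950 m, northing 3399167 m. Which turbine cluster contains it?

Cast a ray rightward from (676950, 3399167). For each polygon, the edges (by vertex number in listed order) whose endpoints lie on opposite sides of northing = 3399167, where each meets that height, and whether that is right or left of the point:
Magenta: no edge straddles that height → 0 crossings.
Amber: 3–4 at easting≈675756.7 (left), 6–1 at easting≈681423.0 (right) → 1 crossing.
Green: no edge straddles that height → 0 crossings.
Indigo: 5–6 at easting≈667773.8 (left), 6–1 at easting≈673248.4 (left) → 0 crossings.
Red: no edge straddles that height → 0 crossings.
Only Amber has an odd count, so the point is inside Amber.

Amber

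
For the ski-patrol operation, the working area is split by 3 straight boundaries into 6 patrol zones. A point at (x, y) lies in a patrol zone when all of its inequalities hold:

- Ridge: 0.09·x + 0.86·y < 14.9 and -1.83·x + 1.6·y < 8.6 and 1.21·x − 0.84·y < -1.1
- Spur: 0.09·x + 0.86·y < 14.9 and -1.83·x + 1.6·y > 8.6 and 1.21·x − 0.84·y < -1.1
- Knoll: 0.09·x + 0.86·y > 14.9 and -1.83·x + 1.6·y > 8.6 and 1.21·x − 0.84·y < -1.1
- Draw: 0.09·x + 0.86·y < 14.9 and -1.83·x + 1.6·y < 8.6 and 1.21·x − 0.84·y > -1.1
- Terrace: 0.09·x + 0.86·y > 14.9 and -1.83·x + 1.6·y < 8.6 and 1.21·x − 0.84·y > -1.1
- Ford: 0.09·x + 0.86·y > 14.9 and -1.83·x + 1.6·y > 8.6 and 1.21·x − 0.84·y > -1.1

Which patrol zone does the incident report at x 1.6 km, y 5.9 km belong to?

Ridge

0.09·1.6 + 0.86·5.9 = 5.218, which is < 14.9
-1.83·1.6 + 1.6·5.9 = 6.512, which is < 8.6
1.21·1.6 − 0.84·5.9 = -3.020, which is < -1.1
This sign pattern matches Ridge.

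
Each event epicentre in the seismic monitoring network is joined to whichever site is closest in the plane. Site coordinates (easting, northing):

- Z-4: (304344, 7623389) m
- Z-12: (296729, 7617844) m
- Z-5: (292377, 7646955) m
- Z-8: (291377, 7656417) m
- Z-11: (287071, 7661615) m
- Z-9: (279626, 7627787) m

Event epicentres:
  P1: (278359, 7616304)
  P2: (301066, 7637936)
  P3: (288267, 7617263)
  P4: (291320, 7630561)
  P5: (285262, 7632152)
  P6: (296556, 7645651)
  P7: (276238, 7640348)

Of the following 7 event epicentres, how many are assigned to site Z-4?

0

P1 → Z-9
P2 → Z-5
P3 → Z-12
P4 → Z-9
P5 → Z-9
P6 → Z-5
P7 → Z-9
0 of the 7 go to Z-4.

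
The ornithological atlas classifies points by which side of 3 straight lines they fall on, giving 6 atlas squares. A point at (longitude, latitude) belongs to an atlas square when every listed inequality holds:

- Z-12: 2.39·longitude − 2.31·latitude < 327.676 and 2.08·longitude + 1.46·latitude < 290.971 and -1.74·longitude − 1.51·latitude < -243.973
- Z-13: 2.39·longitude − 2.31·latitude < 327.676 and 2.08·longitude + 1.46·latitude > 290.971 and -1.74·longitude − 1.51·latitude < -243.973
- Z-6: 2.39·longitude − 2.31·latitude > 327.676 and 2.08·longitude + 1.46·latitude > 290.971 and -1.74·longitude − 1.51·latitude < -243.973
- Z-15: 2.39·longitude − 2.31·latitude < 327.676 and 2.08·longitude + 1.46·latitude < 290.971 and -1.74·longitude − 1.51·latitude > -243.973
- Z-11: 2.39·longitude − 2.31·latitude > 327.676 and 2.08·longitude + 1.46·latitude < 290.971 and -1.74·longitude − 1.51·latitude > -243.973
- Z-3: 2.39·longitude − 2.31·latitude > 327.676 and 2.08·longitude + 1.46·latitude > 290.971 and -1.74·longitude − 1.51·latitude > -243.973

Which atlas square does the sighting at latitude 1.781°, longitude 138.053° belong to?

2.39·138.053 − 2.31·1.781 = 325.833, which is < 327.676
2.08·138.053 + 1.46·1.781 = 289.750, which is < 290.971
-1.74·138.053 − 1.51·1.781 = -242.902, which is > -243.973
This sign pattern matches Z-15.

Z-15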